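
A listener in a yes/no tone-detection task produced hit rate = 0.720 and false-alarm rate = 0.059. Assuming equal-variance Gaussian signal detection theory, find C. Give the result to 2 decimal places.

C = 0.49

z(0.720) = 0.5828, z(0.059) = -1.5632
c = −½·[z(H) + z(FA)] = −0.5 × (0.5828 + (-1.5632)) = 0.4902
c > 0: the listener has a conservative response bias.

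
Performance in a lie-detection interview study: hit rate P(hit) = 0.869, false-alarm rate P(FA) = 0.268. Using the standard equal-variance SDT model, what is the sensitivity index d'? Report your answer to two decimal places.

d' = 1.74

z(H) = z(0.869) = 1.1217
z(FA) = z(0.268) = -0.6189
d' = z(H) − z(FA) = 1.1217 − (-0.6189) = 1.7406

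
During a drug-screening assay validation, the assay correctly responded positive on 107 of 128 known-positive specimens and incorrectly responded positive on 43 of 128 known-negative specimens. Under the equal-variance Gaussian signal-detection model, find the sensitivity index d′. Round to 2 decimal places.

H = 107/128 = 0.8359
FA = 43/128 = 0.3359
z(H) = 0.9777
z(FA) = -0.4237
d' = z(H) − z(FA) = 0.9777 − (-0.4237) = 1.4014

d′ = 1.40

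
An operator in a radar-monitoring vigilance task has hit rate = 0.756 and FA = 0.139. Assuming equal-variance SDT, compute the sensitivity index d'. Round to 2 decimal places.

z(H) = z(0.756) = 0.6935
z(FA) = z(0.139) = -1.0848
d' = z(H) − z(FA) = 0.6935 − (-1.0848) = 1.7783

d' = 1.78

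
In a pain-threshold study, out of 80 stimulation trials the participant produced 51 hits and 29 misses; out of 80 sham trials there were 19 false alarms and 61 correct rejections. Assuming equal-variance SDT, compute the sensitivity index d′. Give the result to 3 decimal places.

H = 51/80 = 0.6375
FA = 19/80 = 0.2375
z(H) = 0.3518
z(FA) = -0.7144
d' = z(H) − z(FA) = 0.3518 − (-0.7144) = 1.0662

d′ = 1.066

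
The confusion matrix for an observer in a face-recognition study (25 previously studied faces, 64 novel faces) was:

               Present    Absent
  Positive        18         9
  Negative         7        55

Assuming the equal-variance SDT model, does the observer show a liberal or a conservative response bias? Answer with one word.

z(H) = 0.583, z(FA) = -1.078
c = −½·(z(H) + z(FA)) = 0.2475
c > 0 → conservative criterion (biased toward responding “no”).

conservative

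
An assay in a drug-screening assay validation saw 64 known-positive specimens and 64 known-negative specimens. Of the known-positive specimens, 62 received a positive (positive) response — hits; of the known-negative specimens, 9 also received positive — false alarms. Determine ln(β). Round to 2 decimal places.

ln β = -1.15

H = 62/64 = 0.9688
FA = 9/64 = 0.1406
z(0.9688) = 1.863, z(0.1406) = -1.078
ln β = −½·[z(H)² − z(FA)²] = −0.5 × (3.471 − 1.162) = -1.1545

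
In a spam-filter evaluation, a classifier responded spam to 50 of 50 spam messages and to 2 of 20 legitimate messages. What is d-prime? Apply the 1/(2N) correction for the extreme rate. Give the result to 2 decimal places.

d-prime = 3.61

The hit rate is 50/50 = 1, so apply the 1/(2N) correction: H → 1 − 1/(2·50) = 0.99000.
z(H) = z(0.99000) = 2.326
z(FA) = z(0.10000) = -1.282
d' = 2.326 − (-1.282) = 3.608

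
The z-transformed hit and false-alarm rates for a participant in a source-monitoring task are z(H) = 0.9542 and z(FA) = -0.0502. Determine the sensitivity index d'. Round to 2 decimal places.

d' = 1.00

d' = z(H) − z(FA) = 0.9542 − (-0.0502) = 1.0044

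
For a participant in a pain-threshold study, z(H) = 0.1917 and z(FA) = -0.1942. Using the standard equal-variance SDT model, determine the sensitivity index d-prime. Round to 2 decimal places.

d-prime = 0.39

d' = z(H) − z(FA) = 0.1917 − (-0.1942) = 0.3859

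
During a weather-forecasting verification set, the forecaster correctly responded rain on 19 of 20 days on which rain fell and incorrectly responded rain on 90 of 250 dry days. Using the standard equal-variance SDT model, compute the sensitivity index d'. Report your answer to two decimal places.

d' = 2.00

H = 19/20 = 0.9500
FA = 90/250 = 0.3600
Φ⁻¹(H) = Φ⁻¹(0.9500) = 1.645
Φ⁻¹(FA) = Φ⁻¹(0.3600) = -0.358
d' = z(H) − z(FA) = 1.645 − (-0.358) = 2.003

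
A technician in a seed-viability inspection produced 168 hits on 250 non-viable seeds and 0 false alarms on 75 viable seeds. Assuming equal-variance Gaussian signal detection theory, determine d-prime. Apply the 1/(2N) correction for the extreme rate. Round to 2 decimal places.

d-prime = 2.92

The false-alarm rate is 0/75 = 0, so apply the 1/(2N) correction: FA → 1/(2·75) = 0.00667.
z(H) = z(0.67200) = 0.445
z(FA) = z(0.00667) = -2.475
d' = 0.445 − (-2.475) = 2.920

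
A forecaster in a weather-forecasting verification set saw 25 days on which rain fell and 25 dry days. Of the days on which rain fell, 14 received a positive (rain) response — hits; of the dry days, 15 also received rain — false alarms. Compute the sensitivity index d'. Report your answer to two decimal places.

H = 14/25 = 0.5600
FA = 15/25 = 0.6000
z(H) = 0.151
z(FA) = 0.253
d' = z(H) − z(FA) = 0.151 − 0.253 = -0.102

d' = -0.10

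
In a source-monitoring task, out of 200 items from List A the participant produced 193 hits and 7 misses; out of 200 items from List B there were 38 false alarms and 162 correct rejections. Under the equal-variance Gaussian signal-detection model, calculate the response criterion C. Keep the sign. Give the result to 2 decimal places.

C = -0.47

H = 193/200 = 0.9650
FA = 38/200 = 0.1900
z(0.9650) = 1.8119, z(0.1900) = -0.8779
c = −½·[z(H) + z(FA)] = −0.5 × (1.8119 + (-0.8779)) = -0.4670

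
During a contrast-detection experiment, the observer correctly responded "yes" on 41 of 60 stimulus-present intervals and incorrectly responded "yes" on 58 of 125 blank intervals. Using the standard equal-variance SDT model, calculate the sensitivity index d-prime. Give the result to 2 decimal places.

H = 41/60 = 0.6833
FA = 58/125 = 0.4640
Φ⁻¹(H) = Φ⁻¹(0.6833) = 0.4769
Φ⁻¹(FA) = Φ⁻¹(0.4640) = -0.0904
d' = z(H) − z(FA) = 0.4769 − (-0.0904) = 0.5673

d-prime = 0.57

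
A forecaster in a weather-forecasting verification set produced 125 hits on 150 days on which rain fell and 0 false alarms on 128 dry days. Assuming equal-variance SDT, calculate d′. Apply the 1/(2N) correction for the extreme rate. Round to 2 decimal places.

The false-alarm rate is 0/128 = 0, so apply the 1/(2N) correction: FA → 1/(2·128) = 0.00391.
z(H) = z(0.83333) = 0.967
z(FA) = z(0.00391) = -2.660
d' = 0.967 − (-2.660) = 3.627

d′ = 3.63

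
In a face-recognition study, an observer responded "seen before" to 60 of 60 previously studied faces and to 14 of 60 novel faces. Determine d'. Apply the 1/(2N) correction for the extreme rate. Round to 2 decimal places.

d' = 3.12

The hit rate is 60/60 = 1, so apply the 1/(2N) correction: H → 1 − 1/(2·60) = 0.99167.
z(H) = z(0.99167) = 2.394
z(FA) = z(0.23333) = -0.728
d' = 2.394 − (-0.728) = 3.122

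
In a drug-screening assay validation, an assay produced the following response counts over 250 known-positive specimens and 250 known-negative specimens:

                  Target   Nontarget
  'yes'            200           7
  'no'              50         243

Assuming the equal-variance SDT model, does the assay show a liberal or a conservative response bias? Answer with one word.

z(H) = 0.842, z(FA) = -1.911
c = −½·(z(H) + z(FA)) = 0.5345
c > 0 → conservative criterion (biased toward responding “no”).

conservative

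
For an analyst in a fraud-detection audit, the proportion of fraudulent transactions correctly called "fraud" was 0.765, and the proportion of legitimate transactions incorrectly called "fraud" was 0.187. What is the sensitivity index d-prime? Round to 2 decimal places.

z(H) = z(0.765) = 0.722
z(FA) = z(0.187) = -0.889
d' = z(H) − z(FA) = 0.722 − (-0.889) = 1.611

d-prime = 1.61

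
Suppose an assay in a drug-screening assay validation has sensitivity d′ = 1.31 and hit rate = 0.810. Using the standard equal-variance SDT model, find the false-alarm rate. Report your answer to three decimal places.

z(hit rate) = z(0.810) = 0.8779
z(FA) = z(H) − d' = 0.8779 − 1.31 = -0.4321
false-alarm rate = Φ(-0.4321) = 0.3328

false-alarm rate = 0.333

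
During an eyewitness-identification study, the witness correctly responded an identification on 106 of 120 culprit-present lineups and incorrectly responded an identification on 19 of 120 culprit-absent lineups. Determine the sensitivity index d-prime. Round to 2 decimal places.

d-prime = 2.19

H = 106/120 = 0.8833
FA = 19/120 = 0.1583
Φ⁻¹(H) = 1.1916
Φ⁻¹(FA) = -1.0015
d' = z(H) − z(FA) = 1.1916 − (-1.0015) = 2.1931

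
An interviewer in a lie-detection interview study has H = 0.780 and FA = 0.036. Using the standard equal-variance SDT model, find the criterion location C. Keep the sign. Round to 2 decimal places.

Φ⁻¹(H) = 0.772
Φ⁻¹(FA) = -1.799
c = −½·[z(H) + z(FA)] = −0.5 × (0.772 + (-1.799)) = 0.5135
c > 0: the interviewer has a conservative response bias.

C = 0.51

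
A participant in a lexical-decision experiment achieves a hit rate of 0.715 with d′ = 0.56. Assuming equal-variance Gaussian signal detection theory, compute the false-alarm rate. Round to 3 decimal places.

z(hit rate) = z(0.715) = 0.5681
z(FA) = z(H) − d' = 0.5681 − 0.56 = 0.0081
false-alarm rate = Φ(0.0081) = 0.5032

false-alarm rate = 0.503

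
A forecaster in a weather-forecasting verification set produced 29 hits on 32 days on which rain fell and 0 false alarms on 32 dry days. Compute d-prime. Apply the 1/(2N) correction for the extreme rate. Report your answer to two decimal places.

The false-alarm rate is 0/32 = 0, so apply the 1/(2N) correction: FA → 1/(2·32) = 0.01562.
z(H) = z(0.90625) = 1.318
z(FA) = z(0.01562) = -2.154
d' = 1.318 − (-2.154) = 3.472

d-prime = 3.47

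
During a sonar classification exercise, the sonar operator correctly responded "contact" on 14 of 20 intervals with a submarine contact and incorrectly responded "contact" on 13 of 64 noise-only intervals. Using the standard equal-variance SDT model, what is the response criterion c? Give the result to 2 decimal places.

c = 0.15

H = 14/20 = 0.7000
FA = 13/64 = 0.2031
Φ⁻¹(H) = Φ⁻¹(0.7000) = 0.5244
Φ⁻¹(FA) = Φ⁻¹(0.2031) = -0.8306
c = −½·[z(H) + z(FA)] = −0.5 × (0.5244 + (-0.8306)) = 0.1531
c > 0: the sonar operator has a conservative response bias.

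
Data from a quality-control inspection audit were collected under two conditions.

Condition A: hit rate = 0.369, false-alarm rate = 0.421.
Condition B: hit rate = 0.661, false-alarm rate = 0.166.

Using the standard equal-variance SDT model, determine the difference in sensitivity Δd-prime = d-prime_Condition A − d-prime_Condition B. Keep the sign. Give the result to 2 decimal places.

Condition A: z(0.369) = -0.335, z(0.421) = -0.199, d' = -0.136
Condition B: z(0.661) = 0.415, z(0.166) = -0.970, d' = 1.385
Δd' = d'_Condition A − d'_Condition B = -0.136 − 1.385 = -1.521
Condition B has the higher sensitivity.

Δd-prime = -1.52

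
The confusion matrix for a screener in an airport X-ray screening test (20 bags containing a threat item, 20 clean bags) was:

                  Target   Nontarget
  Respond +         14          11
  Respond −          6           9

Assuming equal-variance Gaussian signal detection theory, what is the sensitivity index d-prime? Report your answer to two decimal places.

H = 14/20 = 0.7000
FA = 11/20 = 0.5500
z(H) = 0.524
z(FA) = 0.126
d' = z(H) − z(FA) = 0.524 − 0.126 = 0.398

d-prime = 0.40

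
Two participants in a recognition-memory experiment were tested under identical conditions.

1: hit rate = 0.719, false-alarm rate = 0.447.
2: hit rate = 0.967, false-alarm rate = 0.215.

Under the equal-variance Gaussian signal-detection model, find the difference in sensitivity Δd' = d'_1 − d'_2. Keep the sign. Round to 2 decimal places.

Δd' = -1.91

1: z(0.719) = 0.580, z(0.447) = -0.133, d' = 0.713
2: z(0.967) = 1.838, z(0.215) = -0.789, d' = 2.627
Δd' = d'_1 − d'_2 = 0.713 − 2.627 = -1.914
2 has the higher sensitivity.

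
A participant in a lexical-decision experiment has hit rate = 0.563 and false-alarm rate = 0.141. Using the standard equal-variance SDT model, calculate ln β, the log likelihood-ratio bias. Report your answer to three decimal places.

Φ⁻¹(0.563) = 0.1586, Φ⁻¹(0.141) = -1.0758
ln β = −½·[z(H)² − z(FA)²] = −0.5 × (0.0252 − 1.1573) = 0.56605

ln β = 0.566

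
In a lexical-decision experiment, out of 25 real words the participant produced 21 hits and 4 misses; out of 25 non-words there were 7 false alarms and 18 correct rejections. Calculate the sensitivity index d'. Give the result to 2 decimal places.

H = 21/25 = 0.8400
FA = 7/25 = 0.2800
z(H) = z(0.8400) = 0.9945
z(FA) = z(0.2800) = -0.5828
d' = z(H) − z(FA) = 0.9945 − (-0.5828) = 1.5773

d' = 1.58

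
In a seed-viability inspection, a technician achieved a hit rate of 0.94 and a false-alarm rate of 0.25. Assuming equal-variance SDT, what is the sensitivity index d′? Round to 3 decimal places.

d′ = 2.229

z(H) = z(0.94) = 1.5548
z(FA) = z(0.25) = -0.6745
d' = z(H) − z(FA) = 1.5548 − (-0.6745) = 2.2293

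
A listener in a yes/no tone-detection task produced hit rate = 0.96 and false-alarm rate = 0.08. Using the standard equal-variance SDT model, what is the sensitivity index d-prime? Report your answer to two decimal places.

d-prime = 3.16

z(H) = 1.7507
z(FA) = -1.4051
d' = z(H) − z(FA) = 1.7507 − (-1.4051) = 3.1558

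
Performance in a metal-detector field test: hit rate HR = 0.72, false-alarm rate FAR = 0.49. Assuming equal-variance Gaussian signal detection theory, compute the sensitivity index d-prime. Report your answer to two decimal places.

d-prime = 0.61

z(H) = z(0.72) = 0.583
z(FA) = z(0.49) = -0.025
d' = z(H) − z(FA) = 0.583 − (-0.025) = 0.608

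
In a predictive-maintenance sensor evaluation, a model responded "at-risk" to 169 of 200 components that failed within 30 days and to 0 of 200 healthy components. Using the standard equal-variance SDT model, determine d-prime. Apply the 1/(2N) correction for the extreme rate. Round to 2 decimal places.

The false-alarm rate is 0/200 = 0, so apply the 1/(2N) correction: FA → 1/(2·200) = 0.00250.
z(H) = z(0.84500) = 1.015
z(FA) = z(0.00250) = -2.807
d' = 1.015 − (-2.807) = 3.822

d-prime = 3.82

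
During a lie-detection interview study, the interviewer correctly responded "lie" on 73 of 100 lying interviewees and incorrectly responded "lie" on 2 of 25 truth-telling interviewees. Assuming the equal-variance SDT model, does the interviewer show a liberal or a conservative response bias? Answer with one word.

conservative

z(H) = 0.613, z(FA) = -1.405
c = −½·(z(H) + z(FA)) = 0.396
c > 0 → conservative criterion (biased toward responding “no”).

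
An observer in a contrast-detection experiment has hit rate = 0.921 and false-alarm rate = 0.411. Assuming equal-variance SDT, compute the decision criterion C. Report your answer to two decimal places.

z(H) = z(0.921) = 1.4118
z(FA) = z(0.411) = -0.2250
c = −½·[z(H) + z(FA)] = −0.5 × (1.4118 + (-0.2250)) = -0.5934

C = -0.59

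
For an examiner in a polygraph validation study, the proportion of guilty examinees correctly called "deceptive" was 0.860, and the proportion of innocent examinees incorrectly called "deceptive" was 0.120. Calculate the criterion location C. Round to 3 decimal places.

C = 0.047

z(H) = z(0.860) = 1.0803
z(FA) = z(0.120) = -1.1750
c = −½·[z(H) + z(FA)] = −0.5 × (1.0803 + (-1.1750)) = 0.04735
c > 0: the examiner has a conservative response bias.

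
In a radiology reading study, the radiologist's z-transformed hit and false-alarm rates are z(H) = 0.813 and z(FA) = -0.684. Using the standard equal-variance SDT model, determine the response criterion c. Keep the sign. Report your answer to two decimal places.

c = −½·[z(H) + z(FA)] = −½·(0.813 + (-0.684)) = -0.0645
c < 0: the radiologist has a liberal response bias.

c = -0.06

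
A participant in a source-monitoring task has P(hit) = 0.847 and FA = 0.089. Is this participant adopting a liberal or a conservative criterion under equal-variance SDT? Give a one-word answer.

z(H) = 1.024, z(FA) = -1.347
c = −½·(z(H) + z(FA)) = 0.1615
c > 0 → conservative criterion (biased toward responding “no”).

conservative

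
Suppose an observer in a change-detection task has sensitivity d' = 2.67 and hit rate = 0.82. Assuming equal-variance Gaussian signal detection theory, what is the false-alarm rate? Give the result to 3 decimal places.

false-alarm rate = 0.040

z(hit rate) = z(0.82) = 0.9154
z(FA) = z(H) − d' = 0.9154 − 2.67 = -1.7546
false-alarm rate = Φ(-1.7546) = 0.0397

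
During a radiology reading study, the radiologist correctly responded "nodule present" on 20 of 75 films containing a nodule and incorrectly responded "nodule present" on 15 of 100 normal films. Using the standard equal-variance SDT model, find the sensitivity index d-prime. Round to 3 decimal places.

d-prime = 0.414

H = 20/75 = 0.2667
FA = 15/100 = 0.1500
Φ⁻¹(0.2667) = -0.6228, Φ⁻¹(0.1500) = -1.0364
d' = z(H) − z(FA) = -0.6228 − (-1.0364) = 0.4136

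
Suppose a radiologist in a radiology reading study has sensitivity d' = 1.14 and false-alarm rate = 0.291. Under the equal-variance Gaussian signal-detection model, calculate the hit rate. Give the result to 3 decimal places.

z(false-alarm rate) = z(0.291) = -0.5505
z(H) = z(FA) + d' = -0.5505 + 1.14 = 0.5895
hit rate = Φ(0.5895) = 0.7222

hit rate = 0.722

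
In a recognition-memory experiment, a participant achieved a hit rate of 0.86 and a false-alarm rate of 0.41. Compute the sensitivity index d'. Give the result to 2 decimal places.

z(H) = 1.0803
z(FA) = -0.2275
d' = z(H) − z(FA) = 1.0803 − (-0.2275) = 1.3078

d' = 1.31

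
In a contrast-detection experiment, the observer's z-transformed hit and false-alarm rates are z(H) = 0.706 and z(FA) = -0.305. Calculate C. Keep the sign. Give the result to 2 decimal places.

C = -0.20

c = −½·[z(H) + z(FA)] = −½·(0.706 + (-0.305)) = -0.2005
c < 0: the observer has a liberal response bias.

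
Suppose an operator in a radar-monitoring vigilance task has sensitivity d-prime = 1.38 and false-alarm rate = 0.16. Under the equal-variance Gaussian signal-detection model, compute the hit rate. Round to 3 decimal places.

hit rate = 0.650

z(false-alarm rate) = z(0.16) = -0.9945
z(H) = z(FA) + d' = -0.9945 + 1.38 = 0.3855
hit rate = Φ(0.3855) = 0.6501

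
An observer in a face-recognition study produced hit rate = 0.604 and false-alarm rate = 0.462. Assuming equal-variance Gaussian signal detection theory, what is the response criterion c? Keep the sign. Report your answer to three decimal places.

Φ⁻¹(0.604) = 0.2637, Φ⁻¹(0.462) = -0.0954
c = −½·[z(H) + z(FA)] = −0.5 × (0.2637 + (-0.0954)) = -0.08415

c = -0.084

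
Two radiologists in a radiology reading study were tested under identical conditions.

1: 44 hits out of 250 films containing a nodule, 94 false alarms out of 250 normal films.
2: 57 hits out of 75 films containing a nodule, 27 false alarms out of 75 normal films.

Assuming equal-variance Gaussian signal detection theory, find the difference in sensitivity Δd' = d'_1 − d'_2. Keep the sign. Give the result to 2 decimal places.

Δd' = -1.68

1: z(0.1760) = -0.931, z(0.3760) = -0.316, d' = -0.615
2: z(0.7600) = 0.706, z(0.3600) = -0.358, d' = 1.064
Δd' = d'_1 − d'_2 = -0.615 − 1.064 = -1.679
2 has the higher sensitivity.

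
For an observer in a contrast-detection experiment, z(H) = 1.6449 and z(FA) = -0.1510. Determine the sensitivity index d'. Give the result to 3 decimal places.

d' = 1.796

d' = z(H) − z(FA) = 1.6449 − (-0.1510) = 1.7959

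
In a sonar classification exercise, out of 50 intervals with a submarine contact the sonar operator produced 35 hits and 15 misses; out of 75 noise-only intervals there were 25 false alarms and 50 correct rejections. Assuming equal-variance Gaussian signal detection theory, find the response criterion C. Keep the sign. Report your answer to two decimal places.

H = 35/50 = 0.7000
FA = 25/75 = 0.3333
z(H) = 0.5244
z(FA) = -0.4308
c = −½·[z(H) + z(FA)] = −0.5 × (0.5244 + (-0.4308)) = -0.0468
c < 0: the sonar operator has a liberal response bias.

C = -0.05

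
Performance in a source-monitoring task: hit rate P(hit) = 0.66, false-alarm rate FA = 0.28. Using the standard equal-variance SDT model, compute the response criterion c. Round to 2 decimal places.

c = 0.09

z(H) = z(0.66) = 0.412
z(FA) = z(0.28) = -0.583
c = −½·[z(H) + z(FA)] = −0.5 × (0.412 + (-0.583)) = 0.0855
c > 0: the participant has a conservative response bias.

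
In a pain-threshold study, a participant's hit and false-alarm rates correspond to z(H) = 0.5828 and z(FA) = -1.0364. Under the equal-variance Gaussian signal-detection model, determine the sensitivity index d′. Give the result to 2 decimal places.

d′ = 1.62

d' = z(H) − z(FA) = 0.5828 − (-1.0364) = 1.6192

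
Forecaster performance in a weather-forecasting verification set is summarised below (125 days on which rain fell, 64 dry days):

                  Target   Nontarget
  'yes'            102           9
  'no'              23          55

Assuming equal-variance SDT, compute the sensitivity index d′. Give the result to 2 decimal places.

d′ = 1.98

H = 102/125 = 0.8160
FA = 9/64 = 0.1406
z(0.8160) = 0.9002, z(0.1406) = -1.0776
d' = z(H) − z(FA) = 0.9002 − (-1.0776) = 1.9778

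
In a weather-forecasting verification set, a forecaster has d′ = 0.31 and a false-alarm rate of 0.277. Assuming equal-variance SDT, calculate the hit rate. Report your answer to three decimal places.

hit rate = 0.389

z(false-alarm rate) = z(0.277) = -0.5918
z(H) = z(FA) + d' = -0.5918 + 0.31 = -0.2818
hit rate = Φ(-0.2818) = 0.3890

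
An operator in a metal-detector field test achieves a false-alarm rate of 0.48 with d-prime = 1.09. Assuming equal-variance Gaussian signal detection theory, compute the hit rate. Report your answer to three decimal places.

hit rate = 0.851

z(false-alarm rate) = z(0.48) = -0.0502
z(H) = z(FA) + d' = -0.0502 + 1.09 = 1.0398
hit rate = Φ(1.0398) = 0.8508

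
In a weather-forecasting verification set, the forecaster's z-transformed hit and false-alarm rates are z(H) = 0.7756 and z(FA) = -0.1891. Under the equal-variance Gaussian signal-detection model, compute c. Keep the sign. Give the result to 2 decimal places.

c = −½·[z(H) + z(FA)] = −½·(0.7756 + (-0.1891)) = -0.29325
c < 0: the forecaster has a liberal response bias.

c = -0.29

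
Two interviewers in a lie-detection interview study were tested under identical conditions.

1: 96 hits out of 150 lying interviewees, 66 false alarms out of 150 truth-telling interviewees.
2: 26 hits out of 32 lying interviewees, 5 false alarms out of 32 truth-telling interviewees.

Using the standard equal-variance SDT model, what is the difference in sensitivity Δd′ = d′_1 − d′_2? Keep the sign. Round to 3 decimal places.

Δd′ = -1.388

1: z(0.6400) = 0.3585, z(0.4400) = -0.1510, d' = 0.5095
2: z(0.8125) = 0.8871, z(0.1562) = -1.0102, d' = 1.8973
Δd' = d'_1 − d'_2 = 0.5095 − 1.8973 = -1.3878
2 has the higher sensitivity.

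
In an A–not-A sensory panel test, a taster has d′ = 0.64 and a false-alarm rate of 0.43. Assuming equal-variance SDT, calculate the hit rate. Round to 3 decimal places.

hit rate = 0.679

z(false-alarm rate) = z(0.43) = -0.1764
z(H) = z(FA) + d' = -0.1764 + 0.64 = 0.4636
hit rate = Φ(0.4636) = 0.6785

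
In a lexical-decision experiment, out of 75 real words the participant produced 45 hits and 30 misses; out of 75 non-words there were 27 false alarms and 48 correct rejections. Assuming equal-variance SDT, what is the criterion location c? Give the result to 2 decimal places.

c = 0.05

H = 45/75 = 0.6000
FA = 27/75 = 0.3600
Φ⁻¹(H) = Φ⁻¹(0.6000) = 0.2533
Φ⁻¹(FA) = Φ⁻¹(0.3600) = -0.3585
c = −½·[z(H) + z(FA)] = −0.5 × (0.2533 + (-0.3585)) = 0.0526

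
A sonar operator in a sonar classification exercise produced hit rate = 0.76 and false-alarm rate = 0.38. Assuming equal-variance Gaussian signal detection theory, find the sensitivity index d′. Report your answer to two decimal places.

z(H) = z(0.76) = 0.7063
z(FA) = z(0.38) = -0.3055
d' = z(H) − z(FA) = 0.7063 − (-0.3055) = 1.0118

d′ = 1.01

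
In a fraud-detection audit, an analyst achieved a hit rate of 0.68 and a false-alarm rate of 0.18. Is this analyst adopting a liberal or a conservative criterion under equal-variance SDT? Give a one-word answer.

z(H) = 0.468, z(FA) = -0.915
c = −½·(z(H) + z(FA)) = 0.2235
c > 0 → conservative criterion (biased toward responding “no”).

conservative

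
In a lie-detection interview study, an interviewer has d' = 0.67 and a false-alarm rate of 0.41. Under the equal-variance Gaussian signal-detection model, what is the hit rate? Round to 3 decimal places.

hit rate = 0.671

z(false-alarm rate) = z(0.41) = -0.2275
z(H) = z(FA) + d' = -0.2275 + 0.67 = 0.4425
hit rate = Φ(0.4425) = 0.6709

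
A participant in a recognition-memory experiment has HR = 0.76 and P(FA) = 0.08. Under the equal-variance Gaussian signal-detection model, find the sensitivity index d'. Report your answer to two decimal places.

z(H) = 0.706
z(FA) = -1.405
d' = z(H) − z(FA) = 0.706 − (-1.405) = 2.111

d' = 2.11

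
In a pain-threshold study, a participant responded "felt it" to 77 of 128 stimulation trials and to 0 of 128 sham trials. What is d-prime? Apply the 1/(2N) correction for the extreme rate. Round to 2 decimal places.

The false-alarm rate is 0/128 = 0, so apply the 1/(2N) correction: FA → 1/(2·128) = 0.00391.
z(H) = z(0.60156) = 0.257
z(FA) = z(0.00391) = -2.660
d' = 0.257 − (-2.660) = 2.917

d-prime = 2.92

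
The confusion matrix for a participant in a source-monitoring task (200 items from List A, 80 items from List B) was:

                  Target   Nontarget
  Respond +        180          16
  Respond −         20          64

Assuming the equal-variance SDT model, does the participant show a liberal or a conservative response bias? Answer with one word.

liberal

z(H) = 1.282, z(FA) = -0.842
c = −½·(z(H) + z(FA)) = -0.220
c < 0 → liberal criterion (biased toward responding “yes”).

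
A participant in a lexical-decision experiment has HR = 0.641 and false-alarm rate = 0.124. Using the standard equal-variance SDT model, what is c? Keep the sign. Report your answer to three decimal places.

z(H) = z(0.641) = 0.3611
z(FA) = z(0.124) = -1.1552
c = −½·[z(H) + z(FA)] = −0.5 × (0.3611 + (-1.1552)) = 0.39705
c > 0: the participant has a conservative response bias.

c = 0.397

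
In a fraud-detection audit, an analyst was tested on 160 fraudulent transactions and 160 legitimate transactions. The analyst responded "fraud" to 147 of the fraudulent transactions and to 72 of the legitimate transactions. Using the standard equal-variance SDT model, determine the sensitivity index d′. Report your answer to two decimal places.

d′ = 1.52

H = 147/160 = 0.9187
FA = 72/160 = 0.4500
Φ⁻¹(H) = 1.396
Φ⁻¹(FA) = -0.126
d' = z(H) − z(FA) = 1.396 − (-0.126) = 1.522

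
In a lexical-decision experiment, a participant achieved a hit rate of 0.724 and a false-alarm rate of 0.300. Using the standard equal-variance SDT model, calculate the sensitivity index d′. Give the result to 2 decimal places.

z(0.724) = 0.5948, z(0.300) = -0.5244
d' = z(H) − z(FA) = 0.5948 − (-0.5244) = 1.1192

d′ = 1.12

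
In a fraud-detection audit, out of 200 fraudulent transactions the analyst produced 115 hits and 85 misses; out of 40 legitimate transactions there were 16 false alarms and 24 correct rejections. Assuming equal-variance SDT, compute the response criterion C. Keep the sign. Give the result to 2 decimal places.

H = 115/200 = 0.5750
FA = 16/40 = 0.4000
Φ⁻¹(H) = 0.189
Φ⁻¹(FA) = -0.253
c = −½·[z(H) + z(FA)] = −0.5 × (0.189 + (-0.253)) = 0.032
c > 0: the analyst has a conservative response bias.

C = 0.03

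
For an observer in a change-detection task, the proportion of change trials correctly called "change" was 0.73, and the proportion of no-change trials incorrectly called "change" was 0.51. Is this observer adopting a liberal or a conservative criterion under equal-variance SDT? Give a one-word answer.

liberal

z(H) = 0.613, z(FA) = 0.025
c = −½·(z(H) + z(FA)) = -0.319
c < 0 → liberal criterion (biased toward responding “yes”).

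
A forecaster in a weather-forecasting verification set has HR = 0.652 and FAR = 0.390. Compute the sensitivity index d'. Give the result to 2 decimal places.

d' = 0.67

Φ⁻¹(H) = Φ⁻¹(0.652) = 0.391
Φ⁻¹(FA) = Φ⁻¹(0.390) = -0.279
d' = z(H) − z(FA) = 0.391 − (-0.279) = 0.670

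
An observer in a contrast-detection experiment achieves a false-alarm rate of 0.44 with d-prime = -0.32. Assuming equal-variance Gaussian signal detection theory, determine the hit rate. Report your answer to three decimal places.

hit rate = 0.319

z(false-alarm rate) = z(0.44) = -0.1510
z(H) = z(FA) + d' = -0.1510 + (-0.32) = -0.4710
hit rate = Φ(-0.4710) = 0.3188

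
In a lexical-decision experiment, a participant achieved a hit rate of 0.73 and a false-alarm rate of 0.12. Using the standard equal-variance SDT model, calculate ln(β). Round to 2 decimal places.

ln β = 0.50

z(H) = z(0.73) = 0.613
z(FA) = z(0.12) = -1.175
ln β = −½·[z(H)² − z(FA)²] = −0.5 × (0.376 − 1.381) = 0.5025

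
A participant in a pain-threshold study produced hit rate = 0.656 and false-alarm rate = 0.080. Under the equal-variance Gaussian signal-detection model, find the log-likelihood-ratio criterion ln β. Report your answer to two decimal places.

z(H) = 0.402
z(FA) = -1.405
ln β = −½·[z(H)² − z(FA)²] = −0.5 × (0.162 − 1.974) = 0.906

ln β = 0.91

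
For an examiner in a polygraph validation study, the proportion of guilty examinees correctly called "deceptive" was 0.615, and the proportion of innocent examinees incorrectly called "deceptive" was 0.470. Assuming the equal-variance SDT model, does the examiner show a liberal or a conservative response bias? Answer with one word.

liberal

z(H) = 0.292, z(FA) = -0.075
c = −½·(z(H) + z(FA)) = -0.1085
c < 0 → liberal criterion (biased toward responding “yes”).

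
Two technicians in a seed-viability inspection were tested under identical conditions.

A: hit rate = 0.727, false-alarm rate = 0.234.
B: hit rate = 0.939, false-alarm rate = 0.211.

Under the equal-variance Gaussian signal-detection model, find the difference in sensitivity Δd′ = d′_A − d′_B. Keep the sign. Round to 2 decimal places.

A: z(0.727) = 0.604, z(0.234) = -0.726, d' = 1.330
B: z(0.939) = 1.546, z(0.211) = -0.803, d' = 2.349
Δd' = d'_A − d'_B = 1.330 − 2.349 = -1.019
B has the higher sensitivity.

Δd′ = -1.02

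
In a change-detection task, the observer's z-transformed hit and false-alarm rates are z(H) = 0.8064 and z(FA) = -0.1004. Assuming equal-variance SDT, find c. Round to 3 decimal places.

c = −½·[z(H) + z(FA)] = −½·(0.8064 + (-0.1004)) = -0.3530
c < 0: the observer has a liberal response bias.

c = -0.353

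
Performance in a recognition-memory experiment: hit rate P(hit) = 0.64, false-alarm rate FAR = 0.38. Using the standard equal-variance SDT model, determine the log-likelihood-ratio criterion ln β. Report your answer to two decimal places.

z(H) = z(0.64) = 0.358
z(FA) = z(0.38) = -0.305
ln β = −½·[z(H)² − z(FA)²] = −0.5 × (0.128 − 0.093) = -0.0175

ln β = -0.02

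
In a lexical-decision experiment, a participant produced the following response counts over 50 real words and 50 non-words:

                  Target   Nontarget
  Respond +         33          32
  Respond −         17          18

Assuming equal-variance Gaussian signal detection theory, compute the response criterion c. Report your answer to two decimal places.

c = -0.39

H = 33/50 = 0.6600
FA = 32/50 = 0.6400
Φ⁻¹(H) = 0.4125
Φ⁻¹(FA) = 0.3585
c = −½·[z(H) + z(FA)] = −0.5 × (0.4125 + 0.3585) = -0.3855
c < 0: the participant has a liberal response bias.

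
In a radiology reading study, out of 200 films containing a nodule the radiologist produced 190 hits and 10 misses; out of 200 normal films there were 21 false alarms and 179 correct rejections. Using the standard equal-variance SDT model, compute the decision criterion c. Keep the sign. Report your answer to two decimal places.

H = 190/200 = 0.9500
FA = 21/200 = 0.1050
z(H) = z(0.9500) = 1.6449
z(FA) = z(0.1050) = -1.2536
c = −½·[z(H) + z(FA)] = −0.5 × (1.6449 + (-1.2536)) = -0.19565

c = -0.20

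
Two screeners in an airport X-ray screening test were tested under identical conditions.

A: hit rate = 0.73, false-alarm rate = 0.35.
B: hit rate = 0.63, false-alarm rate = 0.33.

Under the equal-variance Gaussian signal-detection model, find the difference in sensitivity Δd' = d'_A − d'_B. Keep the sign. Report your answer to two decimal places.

Δd' = 0.23

A: z(0.73) = 0.613, z(0.35) = -0.385, d' = 0.998
B: z(0.63) = 0.332, z(0.33) = -0.440, d' = 0.772
Δd' = d'_A − d'_B = 0.998 − 0.772 = 0.226
A has the higher sensitivity.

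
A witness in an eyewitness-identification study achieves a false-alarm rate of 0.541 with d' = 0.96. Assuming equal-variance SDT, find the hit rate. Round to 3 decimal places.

z(false-alarm rate) = z(0.541) = 0.1030
z(H) = z(FA) + d' = 0.1030 + 0.96 = 1.0630
hit rate = Φ(1.0630) = 0.8561

hit rate = 0.856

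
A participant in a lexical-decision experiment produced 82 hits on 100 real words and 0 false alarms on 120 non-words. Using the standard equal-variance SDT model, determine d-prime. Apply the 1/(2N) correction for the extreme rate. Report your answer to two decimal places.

The false-alarm rate is 0/120 = 0, so apply the 1/(2N) correction: FA → 1/(2·120) = 0.00417.
z(H) = z(0.82000) = 0.915
z(FA) = z(0.00417) = -2.638
d' = 0.915 − (-2.638) = 3.553

d-prime = 3.55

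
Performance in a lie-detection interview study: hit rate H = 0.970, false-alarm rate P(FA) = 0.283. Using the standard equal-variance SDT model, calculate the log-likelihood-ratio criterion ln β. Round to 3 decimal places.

z(H) = 1.8808
z(FA) = -0.5740
ln β = −½·[z(H)² − z(FA)²] = −0.5 × (3.5374 − 0.3295) = -1.60395

ln β = -1.604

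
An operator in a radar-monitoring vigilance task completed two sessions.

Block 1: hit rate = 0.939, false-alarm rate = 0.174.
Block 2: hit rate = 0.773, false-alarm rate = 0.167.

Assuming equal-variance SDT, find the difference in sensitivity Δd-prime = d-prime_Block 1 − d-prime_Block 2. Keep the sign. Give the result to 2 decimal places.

Block 1: z(0.939) = 1.546, z(0.174) = -0.938, d' = 2.484
Block 2: z(0.773) = 0.749, z(0.167) = -0.966, d' = 1.715
Δd' = d'_Block 1 − d'_Block 2 = 2.484 − 1.715 = 0.769
Block 1 has the higher sensitivity.

Δd-prime = 0.77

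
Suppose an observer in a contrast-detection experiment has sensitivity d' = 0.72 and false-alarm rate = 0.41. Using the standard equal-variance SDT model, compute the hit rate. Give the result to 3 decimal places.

z(false-alarm rate) = z(0.41) = -0.2275
z(H) = z(FA) + d' = -0.2275 + 0.72 = 0.4925
hit rate = Φ(0.4925) = 0.6888

hit rate = 0.689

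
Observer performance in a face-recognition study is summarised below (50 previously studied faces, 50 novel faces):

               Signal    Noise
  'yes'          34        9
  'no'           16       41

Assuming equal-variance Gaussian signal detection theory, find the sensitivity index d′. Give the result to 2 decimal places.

H = 34/50 = 0.6800
FA = 9/50 = 0.1800
Φ⁻¹(0.6800) = 0.4677, Φ⁻¹(0.1800) = -0.9154
d' = z(H) − z(FA) = 0.4677 − (-0.9154) = 1.3831

d′ = 1.38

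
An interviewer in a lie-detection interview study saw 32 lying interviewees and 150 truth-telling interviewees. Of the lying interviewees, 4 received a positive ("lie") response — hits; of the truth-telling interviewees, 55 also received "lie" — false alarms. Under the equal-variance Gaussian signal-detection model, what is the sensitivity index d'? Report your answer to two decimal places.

d' = -0.81

H = 4/32 = 0.1250
FA = 55/150 = 0.3667
z(0.1250) = -1.1503, z(0.3667) = -0.3406
d' = z(H) − z(FA) = -1.1503 − (-0.3406) = -0.8097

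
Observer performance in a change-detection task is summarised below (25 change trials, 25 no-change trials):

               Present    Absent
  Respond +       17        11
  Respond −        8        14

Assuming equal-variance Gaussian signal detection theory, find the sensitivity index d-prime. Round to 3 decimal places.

d-prime = 0.619

H = 17/25 = 0.6800
FA = 11/25 = 0.4400
z(0.6800) = 0.4677, z(0.4400) = -0.1510
d' = z(H) − z(FA) = 0.4677 − (-0.1510) = 0.6187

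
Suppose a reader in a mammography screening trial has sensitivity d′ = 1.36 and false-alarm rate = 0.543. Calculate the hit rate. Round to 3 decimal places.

hit rate = 0.929

z(false-alarm rate) = z(0.543) = 0.1080
z(H) = z(FA) + d' = 0.1080 + 1.36 = 1.4680
hit rate = Φ(1.4680) = 0.9289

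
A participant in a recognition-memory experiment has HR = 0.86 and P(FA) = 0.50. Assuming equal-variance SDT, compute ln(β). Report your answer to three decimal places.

ln β = -0.584

z(H) = z(0.86) = 1.0803
z(FA) = z(0.50) = 0.0000
ln β = −½·[z(H)² − z(FA)²] = −0.5 × (1.1670 − 0.0000) = -0.5835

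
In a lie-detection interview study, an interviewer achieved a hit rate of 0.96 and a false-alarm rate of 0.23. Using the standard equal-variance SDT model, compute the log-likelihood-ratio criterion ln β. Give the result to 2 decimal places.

Φ⁻¹(H) = 1.751
Φ⁻¹(FA) = -0.739
ln β = −½·[z(H)² − z(FA)²] = −0.5 × (3.066 − 0.546) = -1.260

ln β = -1.26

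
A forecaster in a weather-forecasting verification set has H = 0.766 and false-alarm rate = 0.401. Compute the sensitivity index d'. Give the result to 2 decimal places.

d' = 0.98

z(H) = z(0.766) = 0.7257
z(FA) = z(0.401) = -0.2508
d' = z(H) − z(FA) = 0.7257 − (-0.2508) = 0.9765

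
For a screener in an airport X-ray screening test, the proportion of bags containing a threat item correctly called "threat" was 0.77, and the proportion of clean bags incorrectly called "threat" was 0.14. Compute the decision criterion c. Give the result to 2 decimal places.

c = 0.17

Φ⁻¹(H) = 0.739
Φ⁻¹(FA) = -1.080
c = −½·[z(H) + z(FA)] = −0.5 × (0.739 + (-1.080)) = 0.1705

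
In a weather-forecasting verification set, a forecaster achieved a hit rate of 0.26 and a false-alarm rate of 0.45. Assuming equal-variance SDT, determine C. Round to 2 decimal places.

Φ⁻¹(H) = -0.643
Φ⁻¹(FA) = -0.126
c = −½·[z(H) + z(FA)] = −0.5 × (-0.643 + (-0.126)) = 0.3845

C = 0.38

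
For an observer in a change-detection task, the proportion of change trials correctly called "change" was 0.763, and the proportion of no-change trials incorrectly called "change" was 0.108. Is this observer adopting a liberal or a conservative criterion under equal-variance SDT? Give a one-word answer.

z(H) = 0.716, z(FA) = -1.237
c = −½·(z(H) + z(FA)) = 0.2605
c > 0 → conservative criterion (biased toward responding “no”).

conservative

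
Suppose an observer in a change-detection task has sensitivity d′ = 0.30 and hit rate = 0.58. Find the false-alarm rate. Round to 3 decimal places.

false-alarm rate = 0.461

z(hit rate) = z(0.58) = 0.2019
z(FA) = z(H) − d' = 0.2019 − 0.30 = -0.0981
false-alarm rate = Φ(-0.0981) = 0.4609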